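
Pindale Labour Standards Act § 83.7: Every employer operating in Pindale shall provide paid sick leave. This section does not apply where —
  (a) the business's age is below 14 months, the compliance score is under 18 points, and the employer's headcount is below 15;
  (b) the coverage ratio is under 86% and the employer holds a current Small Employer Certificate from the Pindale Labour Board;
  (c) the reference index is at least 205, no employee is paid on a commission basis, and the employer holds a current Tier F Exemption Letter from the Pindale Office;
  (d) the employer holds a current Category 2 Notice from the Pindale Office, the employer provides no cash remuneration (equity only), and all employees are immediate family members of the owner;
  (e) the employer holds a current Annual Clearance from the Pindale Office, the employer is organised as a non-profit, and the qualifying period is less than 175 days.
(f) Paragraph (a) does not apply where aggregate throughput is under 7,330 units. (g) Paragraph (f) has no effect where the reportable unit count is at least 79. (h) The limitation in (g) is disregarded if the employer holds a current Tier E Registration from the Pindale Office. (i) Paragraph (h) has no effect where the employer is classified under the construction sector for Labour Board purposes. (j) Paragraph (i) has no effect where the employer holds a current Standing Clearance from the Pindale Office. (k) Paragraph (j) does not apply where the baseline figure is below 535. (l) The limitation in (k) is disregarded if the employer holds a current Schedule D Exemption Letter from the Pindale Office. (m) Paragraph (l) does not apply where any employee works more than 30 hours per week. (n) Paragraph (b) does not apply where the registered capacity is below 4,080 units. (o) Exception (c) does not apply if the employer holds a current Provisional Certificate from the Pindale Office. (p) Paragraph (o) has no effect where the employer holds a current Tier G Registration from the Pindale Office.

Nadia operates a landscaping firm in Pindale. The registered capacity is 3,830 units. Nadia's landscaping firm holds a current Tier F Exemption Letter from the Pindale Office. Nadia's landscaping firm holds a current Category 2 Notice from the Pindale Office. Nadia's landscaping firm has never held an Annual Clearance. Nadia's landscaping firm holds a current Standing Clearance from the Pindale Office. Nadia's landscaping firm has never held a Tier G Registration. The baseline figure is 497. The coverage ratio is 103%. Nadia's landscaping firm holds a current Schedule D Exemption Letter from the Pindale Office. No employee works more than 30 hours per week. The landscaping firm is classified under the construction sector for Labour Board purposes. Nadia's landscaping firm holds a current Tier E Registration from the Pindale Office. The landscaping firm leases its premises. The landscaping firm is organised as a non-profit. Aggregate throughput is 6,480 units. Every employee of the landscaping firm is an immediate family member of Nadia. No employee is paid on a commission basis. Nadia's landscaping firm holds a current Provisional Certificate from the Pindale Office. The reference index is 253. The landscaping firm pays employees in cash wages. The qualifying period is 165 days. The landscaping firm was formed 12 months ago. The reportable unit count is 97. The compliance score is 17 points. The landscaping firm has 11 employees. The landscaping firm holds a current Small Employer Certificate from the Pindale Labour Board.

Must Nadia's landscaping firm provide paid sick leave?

Yes — Nadia's landscaping firm must provide paid sick leave.

All of (a)'s requirements are met (the business's age is 12 months, below the 14 months limit; the compliance score is 17 points, under the 18 points limit; the employer's headcount is 11, below the 15 limit). But: (f) applies — aggregate throughput is 6,480 units, under the 7,330 units limit. (g) is engaged (the reportable unit count is 97, meeting the 79 threshold), but is itself disapplied by (h): (h) operates — a current Tier E Registration is held. (i) is engaged (the landscaping firm is classified under the construction sector), but is set aside by (j): (j) operates against (i): a current Standing Clearance is held. (k) would limit (j) — the baseline figure is 497, below the 535 limit — but (l) sets (k) aside: (l) is triggered — a current Schedule D Exemption Letter is held. (m), which would lift (l), is inapplicable — no employee exceeds 30 hours/week. (a) is therefore removed.
Exception (b) fails — the coverage ratio is 103%, not under 86%.
All of (c)'s requirements are met (the reference index is 253, meeting the 205 threshold; no employee is paid on commission; a current Tier F Exemption Letter is held). However, paragraphs (o)–(p) must be considered: (o) operates against (c): a current Provisional Certificate is held. (p) is not engaged (no current Tier G Registration is held), so (o) stands. (c) is therefore removed.
Exception (d) fails — employees are paid cash wages.
Exception (e) requires that the employer holds a current Annual Clearance from the Pindale Office; but the Annual Clearance is not current, so (e) is unavailable.
No exception is made out. Nadia's landscaping firm falls within the general rule.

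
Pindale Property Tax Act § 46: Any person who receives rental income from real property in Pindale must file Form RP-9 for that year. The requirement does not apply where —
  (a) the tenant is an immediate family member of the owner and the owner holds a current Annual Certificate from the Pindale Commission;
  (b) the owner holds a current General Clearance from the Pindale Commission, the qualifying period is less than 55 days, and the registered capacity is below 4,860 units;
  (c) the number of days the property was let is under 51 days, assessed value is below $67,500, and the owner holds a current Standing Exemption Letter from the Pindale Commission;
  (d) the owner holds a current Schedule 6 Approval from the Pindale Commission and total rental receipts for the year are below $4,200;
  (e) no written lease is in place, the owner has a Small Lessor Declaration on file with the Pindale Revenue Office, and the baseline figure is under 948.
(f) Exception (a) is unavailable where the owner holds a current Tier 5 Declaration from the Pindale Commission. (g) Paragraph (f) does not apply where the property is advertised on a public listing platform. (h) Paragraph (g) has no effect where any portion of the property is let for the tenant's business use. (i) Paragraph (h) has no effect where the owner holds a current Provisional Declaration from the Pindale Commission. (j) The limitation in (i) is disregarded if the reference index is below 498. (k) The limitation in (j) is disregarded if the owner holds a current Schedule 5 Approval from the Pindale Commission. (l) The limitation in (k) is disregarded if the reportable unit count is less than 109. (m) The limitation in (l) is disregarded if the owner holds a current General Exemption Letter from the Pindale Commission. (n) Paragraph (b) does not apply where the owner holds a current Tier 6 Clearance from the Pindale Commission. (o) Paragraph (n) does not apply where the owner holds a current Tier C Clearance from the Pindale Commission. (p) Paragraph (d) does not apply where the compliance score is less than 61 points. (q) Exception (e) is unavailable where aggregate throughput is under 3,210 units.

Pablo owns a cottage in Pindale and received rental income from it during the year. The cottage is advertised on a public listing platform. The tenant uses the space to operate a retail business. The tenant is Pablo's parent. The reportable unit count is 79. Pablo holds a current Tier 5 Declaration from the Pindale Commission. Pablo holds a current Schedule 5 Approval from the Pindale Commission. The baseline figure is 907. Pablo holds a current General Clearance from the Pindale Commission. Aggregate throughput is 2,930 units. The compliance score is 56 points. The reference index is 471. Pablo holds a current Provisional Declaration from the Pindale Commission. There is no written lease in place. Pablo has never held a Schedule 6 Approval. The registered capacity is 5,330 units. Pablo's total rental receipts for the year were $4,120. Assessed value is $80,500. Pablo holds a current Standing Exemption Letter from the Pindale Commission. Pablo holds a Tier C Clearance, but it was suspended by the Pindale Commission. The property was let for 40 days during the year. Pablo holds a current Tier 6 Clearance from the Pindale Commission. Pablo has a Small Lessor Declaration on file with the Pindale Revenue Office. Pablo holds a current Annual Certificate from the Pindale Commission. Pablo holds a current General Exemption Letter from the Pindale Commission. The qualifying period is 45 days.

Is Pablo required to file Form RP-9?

Exception (a) is satisfied on its face — the tenant is an immediate family member; a current Annual Certificate is held. Applying paragraphs (f)–(m): (f) is engaged (a current Tier 5 Declaration is held), but is set aside by (g): (g) operates against (f): the property is publicly advertised. (h) would limit (g) — the space is let for business use — but (i) sets (h) aside: (i) operates against (h): a current Provisional Declaration is held. (j) operates (the reference index is 471, below the 498 limit), but is displaced by (k): (k) operates against (j): a current Schedule 5 Approval is held. (l) would limit (k) — the reportable unit count is 79, less than the 109 limit — but (m) sets (l) aside: (m) operates against (l): a current General Exemption Letter is held. So (a) applies.
Exception (b) fails — the registered capacity is 5,330 units, not below 4,860 units.
Exception (c) requires that assessed value is below $67,500; but assessed value is $80,500, not below $67,500, so (c) is unavailable.
Exception (d) requires that the owner holds a current Schedule 6 Approval from the Pindale Commission; but the Schedule 6 Approval is not current, so (d) is unavailable.
Exception (e) is satisfied on its face — there is no written lease; a Small Lessor Declaration is on file; the baseline figure is 907, under the 948 limit. However, paragraph (q) must be considered: (q) is engaged — aggregate throughput is 2,930 units, under the 3,210 units limit. So (e) is unavailable.

No — exception (a) applies; Pablo is not required to file Form RP-9.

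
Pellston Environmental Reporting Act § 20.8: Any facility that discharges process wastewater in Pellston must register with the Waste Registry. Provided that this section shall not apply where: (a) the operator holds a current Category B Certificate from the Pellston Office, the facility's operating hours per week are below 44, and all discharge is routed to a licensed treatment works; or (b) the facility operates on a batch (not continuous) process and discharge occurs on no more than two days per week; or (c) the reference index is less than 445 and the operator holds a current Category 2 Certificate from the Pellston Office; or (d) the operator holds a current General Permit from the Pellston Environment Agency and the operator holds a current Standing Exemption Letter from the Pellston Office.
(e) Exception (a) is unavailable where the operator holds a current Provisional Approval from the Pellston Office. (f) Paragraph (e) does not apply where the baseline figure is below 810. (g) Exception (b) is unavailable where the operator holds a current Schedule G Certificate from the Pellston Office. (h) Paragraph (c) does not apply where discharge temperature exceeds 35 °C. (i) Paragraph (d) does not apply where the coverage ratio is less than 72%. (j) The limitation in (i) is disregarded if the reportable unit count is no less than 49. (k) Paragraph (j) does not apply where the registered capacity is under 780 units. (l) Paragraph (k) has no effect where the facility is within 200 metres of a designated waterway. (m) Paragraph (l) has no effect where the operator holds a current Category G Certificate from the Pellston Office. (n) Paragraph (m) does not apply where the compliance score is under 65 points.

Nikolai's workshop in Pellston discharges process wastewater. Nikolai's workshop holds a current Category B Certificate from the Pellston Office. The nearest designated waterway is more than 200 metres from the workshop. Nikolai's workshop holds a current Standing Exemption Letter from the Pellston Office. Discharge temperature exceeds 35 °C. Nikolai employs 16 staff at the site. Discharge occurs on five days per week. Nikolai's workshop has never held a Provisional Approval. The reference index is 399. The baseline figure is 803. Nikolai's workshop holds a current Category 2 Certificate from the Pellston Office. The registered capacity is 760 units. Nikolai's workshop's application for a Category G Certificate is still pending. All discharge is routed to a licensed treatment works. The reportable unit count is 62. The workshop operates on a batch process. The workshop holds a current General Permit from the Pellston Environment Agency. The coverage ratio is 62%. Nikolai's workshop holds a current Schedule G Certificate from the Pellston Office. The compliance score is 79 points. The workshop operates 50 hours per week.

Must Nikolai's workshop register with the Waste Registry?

Exception (a) requires that the facility's operating hours per week are below 44; but the facility's operating hours per week are 50, not below 44, so (a) is unavailable.
Exception (b) requires that discharge occurs on no more than two days per week; but discharge occurs on five days per week, so (b) is unavailable.
Exception (c): the reference index is 399, less than the 445 limit; a current Category 2 Certificate is held — every condition holds. Turning to paragraph (h): (h) operates against (c): discharge temperature exceeds 35 °C. So (c) is unavailable.
All of (d)'s requirements are met (a current General Permit is held; a current Standing Exemption Letter is held). But applying paragraphs (i)–(n): (i) operates — the coverage ratio is 62%, less than the 72% limit. (j) applies (the reportable unit count is 62, meeting the 49 threshold), but is set aside by (k): (k) operates against (j): the registered capacity is 760 units, under the 780 units limit. (l), which would lift (k), is not engaged — the workshop is more than 200 m from any designated waterway. So (d) is unavailable.
No exception is made out. Nikolai's workshop falls within the general rule.

Yes — Nikolai's workshop must register with the Waste Registry.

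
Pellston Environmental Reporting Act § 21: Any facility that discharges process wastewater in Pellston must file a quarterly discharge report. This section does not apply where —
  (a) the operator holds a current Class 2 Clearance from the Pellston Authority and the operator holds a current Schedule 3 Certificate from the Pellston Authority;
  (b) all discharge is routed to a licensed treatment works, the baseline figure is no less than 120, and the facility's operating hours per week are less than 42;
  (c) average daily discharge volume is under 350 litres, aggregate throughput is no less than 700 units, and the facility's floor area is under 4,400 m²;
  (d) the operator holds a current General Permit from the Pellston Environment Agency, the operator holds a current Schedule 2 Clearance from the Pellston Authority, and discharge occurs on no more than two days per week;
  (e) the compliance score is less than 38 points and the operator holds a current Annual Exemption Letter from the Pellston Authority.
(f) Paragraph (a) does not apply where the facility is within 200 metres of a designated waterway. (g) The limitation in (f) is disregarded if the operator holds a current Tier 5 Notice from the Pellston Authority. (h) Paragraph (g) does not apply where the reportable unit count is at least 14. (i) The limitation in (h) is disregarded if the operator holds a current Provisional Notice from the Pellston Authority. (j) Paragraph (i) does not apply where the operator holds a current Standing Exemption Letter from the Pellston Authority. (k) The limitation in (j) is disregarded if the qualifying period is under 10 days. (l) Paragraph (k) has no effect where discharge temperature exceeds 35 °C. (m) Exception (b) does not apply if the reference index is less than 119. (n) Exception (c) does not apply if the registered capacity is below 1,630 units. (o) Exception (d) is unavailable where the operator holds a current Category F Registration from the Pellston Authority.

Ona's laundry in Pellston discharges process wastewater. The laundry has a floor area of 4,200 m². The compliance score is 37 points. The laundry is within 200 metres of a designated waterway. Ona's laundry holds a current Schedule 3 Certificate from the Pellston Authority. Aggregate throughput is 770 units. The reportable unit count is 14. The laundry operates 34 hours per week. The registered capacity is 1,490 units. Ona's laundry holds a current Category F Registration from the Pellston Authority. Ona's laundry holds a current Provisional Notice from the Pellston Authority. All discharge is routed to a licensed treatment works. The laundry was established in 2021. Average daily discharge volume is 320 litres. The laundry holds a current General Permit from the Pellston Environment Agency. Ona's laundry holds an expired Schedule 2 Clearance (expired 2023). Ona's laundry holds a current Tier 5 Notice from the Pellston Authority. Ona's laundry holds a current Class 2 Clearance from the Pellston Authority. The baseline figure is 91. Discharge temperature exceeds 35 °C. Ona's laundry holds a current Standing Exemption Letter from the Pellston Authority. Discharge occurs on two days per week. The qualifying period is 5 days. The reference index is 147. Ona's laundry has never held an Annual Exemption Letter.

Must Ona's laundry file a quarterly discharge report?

Yes — Ona's laundry must file a quarterly discharge report.

All of (a)'s requirements are met (a current Class 2 Clearance is held; a current Schedule 3 Certificate is held). However, paragraphs (f)–(l) must be considered: (f) applies — the laundry is within 200 m of a designated waterway. (g) applies (a current Tier 5 Notice is held), but is itself disapplied by (h): (h) operates — the reportable unit count is 14, meeting the 14 threshold. (i) applies (a current Provisional Notice is held), but is displaced by (j): (j) operates against (i): a current Standing Exemption Letter is held. (k) is triggered (the qualifying period is 5 days, under the 10 days limit), but yields to (l): (l) operates — discharge temperature exceeds 35 °C. (a) is therefore removed.
Exception (b) fails — the baseline figure is 91, short of 120.
Exception (c) is satisfied on its face — average daily discharge volume is 320 litres, under the 350 litres limit; aggregate throughput is 770 units, meeting the 700 units threshold; the facility's floor area is 4,200 m², under the 4,400 m² limit. But applying paragraph (n): (n) operates against (c): the registered capacity is 1,490 units, below the 1,630 units limit. (c) is therefore removed.
Exception (d) fails — no current Schedule 2 Clearance is held.
Exception (e) does not apply: no current Annual Exemption Letter is held.
No exception applies. The general rule governs.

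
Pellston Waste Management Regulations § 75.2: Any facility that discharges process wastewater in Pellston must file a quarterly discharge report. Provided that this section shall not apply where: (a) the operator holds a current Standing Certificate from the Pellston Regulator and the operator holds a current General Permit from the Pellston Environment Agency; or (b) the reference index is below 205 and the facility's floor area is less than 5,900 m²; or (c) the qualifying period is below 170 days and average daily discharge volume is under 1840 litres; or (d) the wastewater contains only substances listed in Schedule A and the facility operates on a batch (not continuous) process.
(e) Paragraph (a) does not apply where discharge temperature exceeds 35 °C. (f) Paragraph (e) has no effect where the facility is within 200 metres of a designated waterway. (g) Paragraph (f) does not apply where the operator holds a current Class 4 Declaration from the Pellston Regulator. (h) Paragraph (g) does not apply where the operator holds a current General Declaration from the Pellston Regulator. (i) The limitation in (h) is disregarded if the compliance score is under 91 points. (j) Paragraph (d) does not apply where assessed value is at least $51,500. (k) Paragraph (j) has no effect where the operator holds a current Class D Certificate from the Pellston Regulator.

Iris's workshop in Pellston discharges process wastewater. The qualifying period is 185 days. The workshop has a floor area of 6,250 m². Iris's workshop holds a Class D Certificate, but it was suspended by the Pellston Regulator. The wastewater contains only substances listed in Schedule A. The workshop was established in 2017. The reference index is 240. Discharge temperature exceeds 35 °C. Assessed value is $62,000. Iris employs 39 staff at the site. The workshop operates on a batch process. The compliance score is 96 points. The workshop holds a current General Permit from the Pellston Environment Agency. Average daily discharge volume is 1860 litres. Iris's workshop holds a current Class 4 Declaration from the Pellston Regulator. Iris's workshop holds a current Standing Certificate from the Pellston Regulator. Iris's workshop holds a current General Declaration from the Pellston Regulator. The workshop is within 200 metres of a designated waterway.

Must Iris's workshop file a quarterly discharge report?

No — exception (a) applies; Iris's workshop is not required to file a quarterly discharge report.

Exception (a): a current Standing Certificate is held; a current General Permit is held — every condition holds. Considering the limiting provisions: (e) applies (discharge temperature exceeds 35 °C), but is itself disapplied by (f): (f) operates — the workshop is within 200 m of a designated waterway. (g) would limit (f) — a current Class 4 Declaration is held — but (h) sets (g) aside: (h) operates against (g): a current General Declaration is held. (i) does not operate here (the compliance score is 96 points, not under 91 points), so (h) stands. So (a) applies.
Exception (b) fails — the reference index is 240, not below 205.
Exception (c) fails — the qualifying period is 185 days, not below 170 days.
Exception (d) is satisfied on its face — the wastewater is Schedule-A-only; the facility operates on a batch process. But applying paragraphs (j)–(k): (j) is engaged — assessed value is $62,000, meeting the $51,500 threshold. (k), which would lift (j), does not operate here — no current Class D Certificate is held. Exception (d) does not apply.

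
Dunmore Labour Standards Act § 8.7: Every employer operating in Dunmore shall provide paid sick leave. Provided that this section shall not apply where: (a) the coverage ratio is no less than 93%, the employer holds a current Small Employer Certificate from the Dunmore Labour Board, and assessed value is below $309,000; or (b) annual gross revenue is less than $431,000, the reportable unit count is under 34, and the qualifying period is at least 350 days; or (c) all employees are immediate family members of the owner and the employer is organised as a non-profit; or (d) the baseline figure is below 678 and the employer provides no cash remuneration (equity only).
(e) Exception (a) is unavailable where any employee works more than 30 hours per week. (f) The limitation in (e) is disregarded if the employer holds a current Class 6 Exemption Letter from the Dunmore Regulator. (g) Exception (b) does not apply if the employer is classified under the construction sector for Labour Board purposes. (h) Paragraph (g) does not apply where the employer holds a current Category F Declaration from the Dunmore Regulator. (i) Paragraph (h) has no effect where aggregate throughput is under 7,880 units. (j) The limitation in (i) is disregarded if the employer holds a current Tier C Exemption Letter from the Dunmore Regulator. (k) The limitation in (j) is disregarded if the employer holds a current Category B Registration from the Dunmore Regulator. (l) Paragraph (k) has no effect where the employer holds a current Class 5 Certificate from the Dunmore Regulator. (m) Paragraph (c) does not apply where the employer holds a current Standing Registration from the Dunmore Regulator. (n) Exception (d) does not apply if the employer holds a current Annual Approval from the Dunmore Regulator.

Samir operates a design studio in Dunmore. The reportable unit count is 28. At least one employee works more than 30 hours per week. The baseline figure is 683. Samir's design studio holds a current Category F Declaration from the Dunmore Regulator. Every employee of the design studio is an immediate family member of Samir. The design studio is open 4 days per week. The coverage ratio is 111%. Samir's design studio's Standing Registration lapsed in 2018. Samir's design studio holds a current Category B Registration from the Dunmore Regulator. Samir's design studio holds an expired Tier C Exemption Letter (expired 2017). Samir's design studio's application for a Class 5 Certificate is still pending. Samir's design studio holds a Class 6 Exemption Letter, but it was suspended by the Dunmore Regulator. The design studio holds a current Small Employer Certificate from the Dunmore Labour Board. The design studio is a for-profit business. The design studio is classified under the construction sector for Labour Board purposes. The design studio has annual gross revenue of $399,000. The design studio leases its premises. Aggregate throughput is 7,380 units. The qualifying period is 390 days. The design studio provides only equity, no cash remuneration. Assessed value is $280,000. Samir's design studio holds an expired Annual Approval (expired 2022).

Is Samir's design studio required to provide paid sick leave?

Yes — Samir's design studio must provide paid sick leave.

Exception (a) is satisfied on its face — the coverage ratio is 111%, meeting the 93% threshold; a current Small Employer Certificate is held; assessed value is $280,000, below the $309,000 limit. But applying paragraphs (e)–(f): (e) operates against (a): at least one employee exceeds 30 hours/week. (f), which would lift (e), is not triggered — there is no Class 6 Exemption Letter in force. (a) is therefore removed.
Exception (b) is satisfied on its face — annual gross revenue is $399,000, less than the $431,000 limit; the reportable unit count is 28, under the 34 limit; the qualifying period is 390 days, meeting the 350 days threshold. Turning to paragraphs (g)–(l): (g) is triggered — the design studio is classified under the construction sector. (h) is triggered (a current Category F Declaration is held), but is overridden by (i): (i) operates against (h): aggregate throughput is 7,380 units, under the 7,880 units limit. (j), which would lift (i), is not triggered — the Tier C Exemption Letter is not current. So (b) is unavailable.
Exception (c) fails — the employer is for-profit.
Exception (d) fails — the baseline figure is 683, not below 678.
Every exception is unavailable, so the rule governs.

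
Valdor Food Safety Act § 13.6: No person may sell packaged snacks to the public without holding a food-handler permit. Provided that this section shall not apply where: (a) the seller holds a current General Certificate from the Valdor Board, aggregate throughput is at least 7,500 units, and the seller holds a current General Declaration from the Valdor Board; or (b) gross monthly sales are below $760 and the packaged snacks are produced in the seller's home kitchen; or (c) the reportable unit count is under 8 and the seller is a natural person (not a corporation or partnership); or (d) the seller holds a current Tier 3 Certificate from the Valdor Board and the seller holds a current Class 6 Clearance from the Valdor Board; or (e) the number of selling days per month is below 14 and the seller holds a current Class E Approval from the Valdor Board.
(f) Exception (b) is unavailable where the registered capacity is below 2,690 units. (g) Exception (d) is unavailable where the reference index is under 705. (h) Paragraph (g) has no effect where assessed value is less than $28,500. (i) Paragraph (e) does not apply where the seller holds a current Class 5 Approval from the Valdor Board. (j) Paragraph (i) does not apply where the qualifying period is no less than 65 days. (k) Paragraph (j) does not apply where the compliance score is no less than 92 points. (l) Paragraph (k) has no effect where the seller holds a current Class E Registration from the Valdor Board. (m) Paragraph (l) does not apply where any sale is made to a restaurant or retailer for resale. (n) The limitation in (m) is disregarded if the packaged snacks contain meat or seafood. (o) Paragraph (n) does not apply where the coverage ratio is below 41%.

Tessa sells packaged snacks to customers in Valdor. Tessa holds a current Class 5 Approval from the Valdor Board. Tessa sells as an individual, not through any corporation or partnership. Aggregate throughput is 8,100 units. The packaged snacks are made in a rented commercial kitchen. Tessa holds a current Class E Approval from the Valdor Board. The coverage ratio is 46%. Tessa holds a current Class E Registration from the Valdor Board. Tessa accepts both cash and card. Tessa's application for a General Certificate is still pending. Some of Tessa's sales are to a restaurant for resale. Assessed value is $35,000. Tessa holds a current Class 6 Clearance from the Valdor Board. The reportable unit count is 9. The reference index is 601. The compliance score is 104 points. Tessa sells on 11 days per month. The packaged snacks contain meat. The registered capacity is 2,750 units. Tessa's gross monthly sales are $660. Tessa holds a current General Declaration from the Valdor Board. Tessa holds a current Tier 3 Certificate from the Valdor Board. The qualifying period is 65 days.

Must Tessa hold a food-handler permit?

No — exception (e) applies; Tessa is not required to hold a food-handler permit.

Exception (a) does not apply: no current General Certificate is held.
Exception (b) does not apply: the packaged snacks are made in a commercial kitchen, not a home kitchen.
Exception (c) does not apply: the reportable unit count is 9, not under 8.
Exception (d): a current Tier 3 Certificate is held; a current Class 6 Clearance is held — every condition holds. However, paragraphs (g)–(h) must be considered: (g) operates against (d): the reference index is 601, under the 705 limit. (h), which would lift (g), is inapplicable — assessed value is $35,000, not less than $28,500. (d) is therefore removed.
All of (e)'s requirements are met (the number of selling days per month is 11, below the 14 limit; a current Class E Approval is held). As to paragraphs (i)–(o): (i) is triggered (a current Class 5 Approval is held), but is overridden by (j): (j) operates against (i): the qualifying period is 65 days, meeting the 65 days threshold. (k) applies (the compliance score is 104 points, meeting the 92 points threshold), but is set aside by (l): (l) is engaged — a current Class E Registration is held. (m) would limit (l) — some sales are to a restaurant for resale — but (n) sets (m) aside: (n) operates against (m): the packaged snacks contain meat. (o) does not operate here (the coverage ratio is 46%, not below 41%), so (n) stands. Exception (e) stands.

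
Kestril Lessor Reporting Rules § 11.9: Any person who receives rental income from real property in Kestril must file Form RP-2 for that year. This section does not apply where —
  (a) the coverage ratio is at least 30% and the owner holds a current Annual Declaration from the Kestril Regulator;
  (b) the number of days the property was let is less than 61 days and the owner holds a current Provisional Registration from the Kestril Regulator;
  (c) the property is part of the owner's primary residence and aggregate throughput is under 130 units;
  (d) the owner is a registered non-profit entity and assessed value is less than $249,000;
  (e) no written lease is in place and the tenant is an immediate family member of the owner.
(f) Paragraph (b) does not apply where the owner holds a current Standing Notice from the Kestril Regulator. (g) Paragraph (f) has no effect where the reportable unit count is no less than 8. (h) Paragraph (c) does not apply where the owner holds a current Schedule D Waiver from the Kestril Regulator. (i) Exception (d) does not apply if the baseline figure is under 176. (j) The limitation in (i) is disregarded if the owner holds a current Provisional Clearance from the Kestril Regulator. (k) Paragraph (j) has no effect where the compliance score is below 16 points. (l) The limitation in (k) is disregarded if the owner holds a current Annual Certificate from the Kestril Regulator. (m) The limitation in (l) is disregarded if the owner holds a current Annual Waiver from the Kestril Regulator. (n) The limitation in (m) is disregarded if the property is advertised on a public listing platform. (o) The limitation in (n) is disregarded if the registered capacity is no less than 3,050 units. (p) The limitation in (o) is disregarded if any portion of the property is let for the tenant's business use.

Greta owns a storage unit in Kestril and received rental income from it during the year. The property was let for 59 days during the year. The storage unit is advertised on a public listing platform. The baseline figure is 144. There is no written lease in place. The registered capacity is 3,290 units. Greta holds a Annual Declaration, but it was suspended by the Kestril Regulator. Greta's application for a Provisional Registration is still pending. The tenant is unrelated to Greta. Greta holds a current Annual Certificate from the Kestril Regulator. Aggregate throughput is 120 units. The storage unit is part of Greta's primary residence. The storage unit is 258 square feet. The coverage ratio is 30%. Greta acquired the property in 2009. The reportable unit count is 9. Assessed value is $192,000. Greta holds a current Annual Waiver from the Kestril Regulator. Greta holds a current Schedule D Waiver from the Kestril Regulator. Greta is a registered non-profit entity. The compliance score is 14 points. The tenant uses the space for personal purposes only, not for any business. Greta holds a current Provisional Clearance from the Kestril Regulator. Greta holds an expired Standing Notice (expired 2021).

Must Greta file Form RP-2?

Exception (a) does not apply: no current Annual Declaration is held.
Exception (b) does not apply: there is no Provisional Registration in force.
All of (c)'s requirements are met (the storage unit is part of the primary residence; aggregate throughput is 120 units, under the 130 units limit). But applying paragraph (h): (h) operates — a current Schedule D Waiver is held. So (c) is unavailable.
Exception (d): Greta is a registered non-profit; assessed value is $192,000, less than the $249,000 limit — every condition holds. Turning to paragraphs (i)–(p): (i) operates against (d): the baseline figure is 144, under the 176 limit. (j) operates (a current Provisional Clearance is held), but is set aside by (k): (k) is engaged — the compliance score is 14 points, below the 16 points limit. (l) would limit (k) — a current Annual Certificate is held — but (m) sets (l) aside: (m) operates against (l): a current Annual Waiver is held. (n) is triggered (the property is publicly advertised), but yields to (o): (o) applies — the registered capacity is 3,290 units, meeting the 3,050 units threshold. (p) is not engaged (the space is used for personal purposes only), so (o) stands. Exception (d) does not apply.
Exception (e) does not apply: the tenant is unrelated to the owner.
No exception is made out. Greta falls within the general rule.

Yes — Greta must file Form RP-2.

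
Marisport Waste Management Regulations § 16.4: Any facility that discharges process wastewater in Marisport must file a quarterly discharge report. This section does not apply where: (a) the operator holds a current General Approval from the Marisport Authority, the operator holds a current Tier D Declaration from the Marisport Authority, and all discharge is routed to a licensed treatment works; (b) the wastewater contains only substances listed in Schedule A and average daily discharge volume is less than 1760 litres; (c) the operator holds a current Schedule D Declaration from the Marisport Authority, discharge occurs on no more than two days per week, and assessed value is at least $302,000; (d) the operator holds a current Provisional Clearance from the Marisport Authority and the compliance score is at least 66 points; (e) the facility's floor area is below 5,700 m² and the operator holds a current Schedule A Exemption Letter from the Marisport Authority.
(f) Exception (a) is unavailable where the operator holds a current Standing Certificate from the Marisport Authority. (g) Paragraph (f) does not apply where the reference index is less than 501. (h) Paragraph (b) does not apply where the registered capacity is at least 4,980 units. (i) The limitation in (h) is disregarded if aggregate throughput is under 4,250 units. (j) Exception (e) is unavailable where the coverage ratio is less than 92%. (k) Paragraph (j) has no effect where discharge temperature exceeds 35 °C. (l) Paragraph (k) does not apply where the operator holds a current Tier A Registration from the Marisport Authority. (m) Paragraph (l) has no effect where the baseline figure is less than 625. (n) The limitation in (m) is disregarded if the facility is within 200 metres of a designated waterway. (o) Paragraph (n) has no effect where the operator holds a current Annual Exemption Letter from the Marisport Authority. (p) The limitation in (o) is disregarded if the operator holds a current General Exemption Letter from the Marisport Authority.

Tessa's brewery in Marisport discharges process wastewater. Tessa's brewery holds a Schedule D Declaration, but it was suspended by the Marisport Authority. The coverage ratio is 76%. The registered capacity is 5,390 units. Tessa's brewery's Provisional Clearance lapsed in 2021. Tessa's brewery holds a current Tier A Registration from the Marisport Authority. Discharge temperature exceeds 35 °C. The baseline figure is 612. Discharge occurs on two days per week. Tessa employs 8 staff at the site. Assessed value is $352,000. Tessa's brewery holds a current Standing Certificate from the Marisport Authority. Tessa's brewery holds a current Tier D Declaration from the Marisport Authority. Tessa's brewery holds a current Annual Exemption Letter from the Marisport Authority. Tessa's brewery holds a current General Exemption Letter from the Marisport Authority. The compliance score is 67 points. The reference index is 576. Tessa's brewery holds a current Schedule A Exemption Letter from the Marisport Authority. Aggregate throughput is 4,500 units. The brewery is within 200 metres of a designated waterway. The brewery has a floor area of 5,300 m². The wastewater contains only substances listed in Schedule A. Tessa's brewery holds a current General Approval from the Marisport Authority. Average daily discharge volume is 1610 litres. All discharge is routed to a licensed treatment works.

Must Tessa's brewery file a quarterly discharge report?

Exception (a): a current General Approval is held; a current Tier D Declaration is held; discharge is routed to a licensed treatment works — every condition holds. But: (f) operates against (a): a current Standing Certificate is held. (g) is not engaged (the reference index is 576, not less than 501), so (f) stands. (a) is therefore removed.
Exception (b) is satisfied on its face — the wastewater is Schedule-A-only; average daily discharge volume is 1610 litres, less than the 1760 litres limit. But applying paragraphs (h)–(i): (h) is engaged — the registered capacity is 5,390 units, meeting the 4,980 units threshold. (i), which would lift (h), is not engaged — aggregate throughput is 4,500 units, not under 4,250 units. (b) is therefore removed.
Exception (c) does not apply: no current Schedule D Declaration is held.
Exception (d) requires that the operator holds a current Provisional Clearance from the Marisport Authority; but there is no Provisional Clearance in force, so (d) is unavailable.
Exception (e)'s conditions are all satisfied: the facility's floor area is 5,300 m², below the 5,700 m² limit; a current Schedule A Exemption Letter is held. Turning to paragraphs (j)–(p): (j) is triggered — the coverage ratio is 76%, less than the 92% limit. (k) is engaged (discharge temperature exceeds 35 °C), but is overridden by (l): (l) operates against (k): a current Tier A Registration is held. (m) would limit (l) — the baseline figure is 612, less than the 625 limit — but (n) sets (m) aside: (n) operates against (m): the brewery is within 200 m of a designated waterway. (o) is triggered (a current Annual Exemption Letter is held), but yields to (p): (p) operates — a current General Exemption Letter is held. Exception (e) does not apply.
No exception is made out. Tessa's brewery falls within the general rule.

Yes — Tessa's brewery must file a quarterly discharge report.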